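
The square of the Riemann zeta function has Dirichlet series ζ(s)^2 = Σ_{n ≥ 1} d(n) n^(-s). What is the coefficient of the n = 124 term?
d(124) = 6

ζ(s)^2 = (Σ 1/m^s)(Σ 1/k^s). The coefficient of 1/n^s in the product is the number of ordered pairs (m, k) with mk = n, which equals d(n). For n = 124, divisors are [1, 2, 4, 31, 62, 124], so d(124) = 6.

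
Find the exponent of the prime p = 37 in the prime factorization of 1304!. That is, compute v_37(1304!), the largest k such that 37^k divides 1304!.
v_37(1304!) = 35

Legendre's formula: v_p(n!) = Σ_{k ≥ 1} ⌊n / p^k⌋. For p = 37, n = 1304, the terms are:
  ⌊1304/37^1⌋ = ⌊1304/37⌋ = 35
(the next term ⌊1304/37^2⌋ = 0, terminating the sum). Summing: v_37(1304!) = 35 = 35.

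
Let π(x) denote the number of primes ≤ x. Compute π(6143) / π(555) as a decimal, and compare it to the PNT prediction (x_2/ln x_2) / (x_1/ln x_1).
π(6143)/π(555) = 801/101 ≈ 7.9307;  PNT prediction ≈ 8.0180.

π(555) = 101 and π(6143) = 801, so π(6143)/π(555) ≈ 7.9307. The PNT-predicted ratio is (6143/ln(6143)) / (555/ln(555)) ≈ 8.0180. The two agree to within a few percent, as expected.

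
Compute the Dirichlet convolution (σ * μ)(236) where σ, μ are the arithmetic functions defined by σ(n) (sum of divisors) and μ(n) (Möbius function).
(σ * μ)(236) = 236

Divisors of 236: [1, 2, 4, 59, 118, 236]. For each d | 236:
  d = 1: σ(1) · μ(236/1) = 1 · 0 = 0
  d = 2: σ(2) · μ(236/2) = 3 · 1 = 3
  d = 4: σ(4) · μ(236/4) = 7 · -1 = -7
  d = 59: σ(59) · μ(236/59) = 60 · 0 = 0
  d = 118: σ(118) · μ(236/118) = 180 · -1 = -180
  d = 236: σ(236) · μ(236/236) = 420 · 1 = 420
Summing: (σ * μ)(236) = 0 + 3 + -7 + 0 + -180 + 420 = 236.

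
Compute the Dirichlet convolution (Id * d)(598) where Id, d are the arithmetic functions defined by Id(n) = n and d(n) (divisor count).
(Id * d)(598) = 1500

Divisors of 598: [1, 2, 13, 23, 26, 46, 299, 598]. For each d | 598:
  d = 1: Id(1) · d(598/1) = 1 · 8 = 8
  d = 2: Id(2) · d(598/2) = 2 · 4 = 8
  d = 13: Id(13) · d(598/13) = 13 · 4 = 52
  d = 23: Id(23) · d(598/23) = 23 · 4 = 92
  d = 26: Id(26) · d(598/26) = 26 · 2 = 52
  d = 46: Id(46) · d(598/46) = 46 · 2 = 92
  d = 299: Id(299) · d(598/299) = 299 · 2 = 598
  d = 598: Id(598) · d(598/598) = 598 · 1 = 598
Summing: (Id * d)(598) = 8 + 8 + 52 + 92 + 52 + 92 + 598 + 598 = 1500.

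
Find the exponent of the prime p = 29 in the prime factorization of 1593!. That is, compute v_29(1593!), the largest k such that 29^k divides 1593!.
v_29(1593!) = 55

Legendre's formula: v_p(n!) = Σ_{k ≥ 1} ⌊n / p^k⌋. For p = 29, n = 1593, the terms are:
  ⌊1593/29^1⌋ = ⌊1593/29⌋ = 54
  ⌊1593/29^2⌋ = ⌊1593/841⌋ = 1
(the next term ⌊1593/29^3⌋ = 0, terminating the sum). Summing: v_29(1593!) = 54 + 1 = 55.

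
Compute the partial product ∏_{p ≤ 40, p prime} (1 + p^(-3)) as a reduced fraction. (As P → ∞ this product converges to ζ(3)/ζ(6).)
∏ = 286534261786467003531264/242522905429175749176095

The primes p ≤ 40 are [2, 3, 5, 7, 11, 13, 17, 19, 23, 29, 31, 37]. For each, (1 + 1/p^3) = (p^3 + 1)/p^3. Multiplying these fractions over p ∈ [2, 3, 5, 7, 11, 13, 17, 19, 23, 29, 31, 37] gives 286534261786467003531264/242522905429175749176095. (In the limit P → ∞ this tends to ζ(3)/ζ(6).)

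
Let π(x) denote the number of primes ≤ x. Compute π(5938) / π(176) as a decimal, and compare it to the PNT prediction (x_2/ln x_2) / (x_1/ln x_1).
π(5938)/π(176) = 779/40 ≈ 19.4750;  PNT prediction ≈ 20.0762.

π(176) = 40 and π(5938) = 779, so π(5938)/π(176) ≈ 19.4750. The PNT-predicted ratio is (5938/ln(5938)) / (176/ln(176)) ≈ 20.0762. The two agree to within a few percent, as expected.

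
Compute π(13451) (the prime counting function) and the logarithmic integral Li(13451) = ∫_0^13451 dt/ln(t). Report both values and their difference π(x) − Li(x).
π(13451) = 1594;  Li(13451) ≈ 1614.63;  π(x) − Li(x) ≈ -20.63.

Direct count of primes ≤ 13451 gives π(13451) = 1594. Numerical evaluation of the logarithmic integral gives Li(13451) ≈ 1614.63. The difference π(x) − Li(x) ≈ -20.63 is typically negative for small/moderate x (Li(x) overestimates), though Littlewood's theorem shows this sign changes infinitely often.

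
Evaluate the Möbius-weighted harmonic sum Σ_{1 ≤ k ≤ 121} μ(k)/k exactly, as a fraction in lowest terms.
Σ μ(k)/k = -57036343158881297864991132838495688289960443/6322010928083521557629041258308732498654937398

Values of μ(k) for 1 ≤ k ≤ 121: μ(1) = 1, μ(2) = -1, μ(3) = -1, μ(5) = -1, μ(6) = 1, μ(7) = -1, μ(10) = 1, μ(11) = -1, μ(13) = -1, μ(14) = 1, μ(15) = 1, μ(17) = -1, μ(19) = -1, μ(21) = 1, μ(22) = 1, μ(23) = -1, μ(26) = 1, μ(29) = -1, μ(30) = -1, μ(31) = -1, μ(33) = 1, μ(34) = 1, μ(35) = 1, μ(37) = -1, μ(38) = 1, μ(39) = 1, μ(41) = -1, μ(42) = -1, μ(43) = -1, μ(46) = 1, μ(47) = -1, μ(51) = 1, μ(53) = -1, μ(55) = 1, μ(57) = 1, μ(58) = 1, μ(59) = -1, μ(61) = -1, μ(62) = 1, μ(65) = 1, μ(66) = -1, μ(67) = -1, μ(69) = 1, μ(70) = -1, μ(71) = -1, μ(73) = -1, μ(74) = 1, μ(77) = 1, μ(78) = -1, μ(79) = -1, μ(82) = 1, μ(83) = -1, μ(85) = 1, μ(86) = 1, μ(87) = 1, μ(89) = -1, μ(91) = 1, μ(93) = 1, μ(94) = 1, μ(95) = 1, μ(97) = -1, μ(101) = -1, μ(102) = -1, μ(103) = -1, μ(105) = -1, μ(106) = 1, μ(107) = -1, μ(109) = -1, μ(110) = -1, μ(111) = 1, μ(113) = -1, μ(114) = -1, μ(115) = 1, μ(118) = 1, μ(119) = 1, with μ = 0 on non-squarefree integers. Summing μ(k)/k for k where μ(k) ≠ 0 gives -57036343158881297864991132838495688289960443/6322010928083521557629041258308732498654937398 ≈ -0.0090. (PNT ⟺ this sum → 0 as n → ∞.)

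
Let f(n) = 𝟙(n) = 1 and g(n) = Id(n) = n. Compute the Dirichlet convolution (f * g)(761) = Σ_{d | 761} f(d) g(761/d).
(𝟙 * Id)(761) = 762

Divisors of 761: [1, 761]. For each d | 761:
  d = 1: 𝟙(1) · Id(761/1) = 1 · 761 = 761
  d = 761: 𝟙(761) · Id(761/761) = 1 · 1 = 1
Summing: (𝟙 * Id)(761) = 761 + 1 = 762.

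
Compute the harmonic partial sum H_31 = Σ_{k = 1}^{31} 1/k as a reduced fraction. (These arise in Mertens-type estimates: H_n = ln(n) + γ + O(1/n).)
H_31 = 290774257297357/72201776446800

Direct summation: H_31 = 1 + 1/2 + ... + 1/31. The least common denominator is lcm(1, ..., 31) = 72201776446800; over this denominator the numerator is 72201776446800 + 36100888223400 + 24067258815600 + 18050444111700 + 14440355289360 + 12033629407800 + 10314539492400 + 9025222055850 + 8022419605200 + 7220177644680 + 6563797858800 + 6016814703900 + 5553982803600 + 5157269746200 + 4813451763120 + 4512611027925 + 4247163320400 + 4011209802600 + 3800093497200 + 3610088822340 + 3438179830800 + 3281898929400 + 3139207671600 + 3008407351950 + 2888071057872 + 2776991401800 + 2674139868400 + 2578634873100 + 2489716429200 + 2406725881560 + 2329089562800 = 290774257297357, so H_31 = 290774257297357/72201776446800 (already in lowest terms) ≈ 4.02725. (The PNT-adjacent estimate ln(31) + γ ≈ 4.01120 matches within O(1/n).)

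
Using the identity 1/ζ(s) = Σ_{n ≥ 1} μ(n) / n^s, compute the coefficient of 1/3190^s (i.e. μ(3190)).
μ(3190) = 1

Factor n = 3190 = 2 · 5 · 11 · 29. μ(n) = 0 if any exponent ≥ 2 (not squarefree); otherwise μ(n) = (−1)^{ω(n)} where ω(n) is the number of distinct prime factors. Applying: μ(3190) = 1.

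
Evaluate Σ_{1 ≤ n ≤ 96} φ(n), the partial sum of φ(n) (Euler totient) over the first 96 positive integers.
Σ_{n ≤ 96} φ(n) = 2806

Compute φ(n) for each 1 ≤ n ≤ 96: φ(1) = 1, φ(2) = 1, φ(3) = 2, φ(4) = 2, φ(5) = 4, φ(6) = 2, φ(7) = 6, φ(8) = 4, φ(9) = 6, φ(10) = 4, φ(11) = 10, φ(12) = 4, φ(13) = 12, φ(14) = 6, φ(15) = 8, φ(16) = 8, φ(17) = 16, φ(18) = 6, φ(19) = 18, φ(20) = 8, φ(21) = 12, φ(22) = 10, φ(23) = 22, φ(24) = 8, φ(25) = 20, φ(26) = 12, φ(27) = 18, φ(28) = 12, φ(29) = 28, φ(30) = 8, φ(31) = 30, φ(32) = 16, φ(33) = 20, φ(34) = 16, φ(35) = 24, φ(36) = 12, φ(37) = 36, φ(38) = 18, φ(39) = 24, φ(40) = 16, φ(41) = 40, φ(42) = 12, φ(43) = 42, φ(44) = 20, φ(45) = 24, φ(46) = 22, φ(47) = 46, φ(48) = 16, φ(49) = 42, φ(50) = 20, φ(51) = 32, φ(52) = 24, φ(53) = 52, φ(54) = 18, φ(55) = 40, φ(56) = 24, φ(57) = 36, φ(58) = 28, φ(59) = 58, φ(60) = 16, φ(61) = 60, φ(62) = 30, φ(63) = 36, φ(64) = 32, φ(65) = 48, φ(66) = 20, φ(67) = 66, φ(68) = 32, φ(69) = 44, φ(70) = 24, φ(71) = 70, φ(72) = 24, φ(73) = 72, φ(74) = 36, φ(75) = 40, φ(76) = 36, φ(77) = 60, φ(78) = 24, φ(79) = 78, φ(80) = 32, φ(81) = 54, φ(82) = 40, φ(83) = 82, φ(84) = 24, φ(85) = 64, φ(86) = 42, φ(87) = 56, φ(88) = 40, φ(89) = 88, φ(90) = 24, φ(91) = 72, φ(92) = 44, φ(93) = 60, φ(94) = 46, φ(95) = 72, φ(96) = 32. Summing all 96 values: 2806. (Average order: Σ_{n ≤ x} φ(n) ~ (3/π²) x². For x = 96, (3/π²)·96² ≈ 2801.33.)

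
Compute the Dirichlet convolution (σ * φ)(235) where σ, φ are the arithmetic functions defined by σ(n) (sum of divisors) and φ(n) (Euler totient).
(σ * φ)(235) = 940

Divisors of 235: [1, 5, 47, 235]. For each d | 235:
  d = 1: σ(1) · φ(235/1) = 1 · 184 = 184
  d = 5: σ(5) · φ(235/5) = 6 · 46 = 276
  d = 47: σ(47) · φ(235/47) = 48 · 4 = 192
  d = 235: σ(235) · φ(235/235) = 288 · 1 = 288
Summing: (σ * φ)(235) = 184 + 276 + 192 + 288 = 940.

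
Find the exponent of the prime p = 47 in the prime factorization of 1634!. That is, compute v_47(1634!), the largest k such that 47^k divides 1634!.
v_47(1634!) = 34

Legendre's formula: v_p(n!) = Σ_{k ≥ 1} ⌊n / p^k⌋. For p = 47, n = 1634, the terms are:
  ⌊1634/47^1⌋ = ⌊1634/47⌋ = 34
(the next term ⌊1634/47^2⌋ = 0, terminating the sum). Summing: v_47(1634!) = 34 = 34.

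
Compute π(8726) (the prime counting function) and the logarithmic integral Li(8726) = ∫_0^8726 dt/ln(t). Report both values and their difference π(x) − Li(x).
π(8726) = 1087;  Li(8726) ≈ 1106.80;  π(x) − Li(x) ≈ -19.80.

Direct count of primes ≤ 8726 gives π(8726) = 1087. Numerical evaluation of the logarithmic integral gives Li(8726) ≈ 1106.80. The difference π(x) − Li(x) ≈ -19.80 is typically negative for small/moderate x (Li(x) overestimates), though Littlewood's theorem shows this sign changes infinitely often.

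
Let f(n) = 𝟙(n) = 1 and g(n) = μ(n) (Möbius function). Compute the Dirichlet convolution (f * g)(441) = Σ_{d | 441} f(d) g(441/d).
(𝟙 * μ)(441) = 0

Divisors of 441: [1, 3, 7, 9, 21, 49, 63, 147, 441]. For each d | 441:
  d = 1: 𝟙(1) · μ(441/1) = 1 · 0 = 0
  d = 3: 𝟙(3) · μ(441/3) = 1 · 0 = 0
  d = 7: 𝟙(7) · μ(441/7) = 1 · 0 = 0
  d = 9: 𝟙(9) · μ(441/9) = 1 · 0 = 0
  d = 21: 𝟙(21) · μ(441/21) = 1 · 1 = 1
  d = 49: 𝟙(49) · μ(441/49) = 1 · 0 = 0
  d = 63: 𝟙(63) · μ(441/63) = 1 · -1 = -1
  d = 147: 𝟙(147) · μ(441/147) = 1 · -1 = -1
  d = 441: 𝟙(441) · μ(441/441) = 1 · 1 = 1
Summing: (𝟙 * μ)(441) = 0 + 0 + 0 + 0 + 1 + 0 + -1 + -1 + 1 = 0.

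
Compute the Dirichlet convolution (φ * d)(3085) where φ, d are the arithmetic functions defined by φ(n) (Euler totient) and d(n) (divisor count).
(φ * d)(3085) = 3708

Divisors of 3085: [1, 5, 617, 3085]. For each d | 3085:
  d = 1: φ(1) · d(3085/1) = 1 · 4 = 4
  d = 5: φ(5) · d(3085/5) = 4 · 2 = 8
  d = 617: φ(617) · d(3085/617) = 616 · 2 = 1232
  d = 3085: φ(3085) · d(3085/3085) = 2464 · 1 = 2464
Summing: (φ * d)(3085) = 4 + 8 + 1232 + 2464 = 3708.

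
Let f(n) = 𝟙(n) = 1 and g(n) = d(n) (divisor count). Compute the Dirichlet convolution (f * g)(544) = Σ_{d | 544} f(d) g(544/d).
(𝟙 * d)(544) = 63

Divisors of 544: [1, 2, 4, 8, 16, 17, 32, 34, 68, 136, 272, 544]. For each d | 544:
  d = 1: 𝟙(1) · d(544/1) = 1 · 12 = 12
  d = 2: 𝟙(2) · d(544/2) = 1 · 10 = 10
  d = 4: 𝟙(4) · d(544/4) = 1 · 8 = 8
  d = 8: 𝟙(8) · d(544/8) = 1 · 6 = 6
  d = 16: 𝟙(16) · d(544/16) = 1 · 4 = 4
  d = 17: 𝟙(17) · d(544/17) = 1 · 6 = 6
  d = 32: 𝟙(32) · d(544/32) = 1 · 2 = 2
  d = 34: 𝟙(34) · d(544/34) = 1 · 5 = 5
  d = 68: 𝟙(68) · d(544/68) = 1 · 4 = 4
  d = 136: 𝟙(136) · d(544/136) = 1 · 3 = 3
  d = 272: 𝟙(272) · d(544/272) = 1 · 2 = 2
  d = 544: 𝟙(544) · d(544/544) = 1 · 1 = 1
Summing: (𝟙 * d)(544) = 12 + 10 + 8 + 6 + 4 + 6 + 2 + 5 + 4 + 3 + 2 + 1 = 63.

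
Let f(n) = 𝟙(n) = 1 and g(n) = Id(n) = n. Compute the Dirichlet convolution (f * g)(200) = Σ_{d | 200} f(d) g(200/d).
(𝟙 * Id)(200) = 465

Divisors of 200: [1, 2, 4, 5, 8, 10, 20, 25, 40, 50, 100, 200]. For each d | 200:
  d = 1: 𝟙(1) · Id(200/1) = 1 · 200 = 200
  d = 2: 𝟙(2) · Id(200/2) = 1 · 100 = 100
  d = 4: 𝟙(4) · Id(200/4) = 1 · 50 = 50
  d = 5: 𝟙(5) · Id(200/5) = 1 · 40 = 40
  d = 8: 𝟙(8) · Id(200/8) = 1 · 25 = 25
  d = 10: 𝟙(10) · Id(200/10) = 1 · 20 = 20
  d = 20: 𝟙(20) · Id(200/20) = 1 · 10 = 10
  d = 25: 𝟙(25) · Id(200/25) = 1 · 8 = 8
  d = 40: 𝟙(40) · Id(200/40) = 1 · 5 = 5
  d = 50: 𝟙(50) · Id(200/50) = 1 · 4 = 4
  d = 100: 𝟙(100) · Id(200/100) = 1 · 2 = 2
  d = 200: 𝟙(200) · Id(200/200) = 1 · 1 = 1
Summing: (𝟙 * Id)(200) = 200 + 100 + 50 + 40 + 25 + 20 + 10 + 8 + 5 + 4 + 2 + 1 = 465.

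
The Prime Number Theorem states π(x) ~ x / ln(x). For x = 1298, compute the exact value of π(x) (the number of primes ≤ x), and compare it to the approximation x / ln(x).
π(1298) = 211;  x/ln(x) ≈ 181.07;  relative error ≈ 14.19%.

Directly count primes up to 1298: π(1298) = 211. The PNT approximation gives 1298/ln(1298) ≈ 1298/7.16858 ≈ 181.07. Relative error (π(x) − x/ln(x)) / π(x) ≈ 14.19%; the approximation is known to undercount slightly (Li(x) is a better estimate).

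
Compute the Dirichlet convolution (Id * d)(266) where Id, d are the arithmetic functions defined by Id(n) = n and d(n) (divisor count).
(Id * d)(266) = 756

Divisors of 266: [1, 2, 7, 14, 19, 38, 133, 266]. For each d | 266:
  d = 1: Id(1) · d(266/1) = 1 · 8 = 8
  d = 2: Id(2) · d(266/2) = 2 · 4 = 8
  d = 7: Id(7) · d(266/7) = 7 · 4 = 28
  d = 14: Id(14) · d(266/14) = 14 · 2 = 28
  d = 19: Id(19) · d(266/19) = 19 · 4 = 76
  d = 38: Id(38) · d(266/38) = 38 · 2 = 76
  d = 133: Id(133) · d(266/133) = 133 · 2 = 266
  d = 266: Id(266) · d(266/266) = 266 · 1 = 266
Summing: (Id * d)(266) = 8 + 8 + 28 + 28 + 76 + 76 + 266 + 266 = 756.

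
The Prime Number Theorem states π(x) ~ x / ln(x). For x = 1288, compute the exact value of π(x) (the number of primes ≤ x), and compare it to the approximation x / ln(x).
π(1288) = 208;  x/ln(x) ≈ 179.87;  relative error ≈ 13.53%.

Directly count primes up to 1288: π(1288) = 208. The PNT approximation gives 1288/ln(1288) ≈ 1288/7.16085 ≈ 179.87. Relative error (π(x) − x/ln(x)) / π(x) ≈ 13.53%; the approximation is known to undercount slightly (Li(x) is a better estimate).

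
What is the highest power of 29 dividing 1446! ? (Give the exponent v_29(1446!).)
v_29(1446!) = 50

Legendre's formula: v_p(n!) = Σ_{k ≥ 1} ⌊n / p^k⌋. For p = 29, n = 1446, the terms are:
  ⌊1446/29^1⌋ = ⌊1446/29⌋ = 49
  ⌊1446/29^2⌋ = ⌊1446/841⌋ = 1
(the next term ⌊1446/29^3⌋ = 0, terminating the sum). Summing: v_29(1446!) = 49 + 1 = 50.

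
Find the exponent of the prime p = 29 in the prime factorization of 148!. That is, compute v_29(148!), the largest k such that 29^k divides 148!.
v_29(148!) = 5

Legendre's formula: v_p(n!) = Σ_{k ≥ 1} ⌊n / p^k⌋. For p = 29, n = 148, the terms are:
  ⌊148/29^1⌋ = ⌊148/29⌋ = 5
(the next term ⌊148/29^2⌋ = 0, terminating the sum). Summing: v_29(148!) = 5 = 5.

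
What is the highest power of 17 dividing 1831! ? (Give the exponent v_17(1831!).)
v_17(1831!) = 113

Legendre's formula: v_p(n!) = Σ_{k ≥ 1} ⌊n / p^k⌋. For p = 17, n = 1831, the terms are:
  ⌊1831/17^1⌋ = ⌊1831/17⌋ = 107
  ⌊1831/17^2⌋ = ⌊1831/289⌋ = 6
(the next term ⌊1831/17^3⌋ = 0, terminating the sum). Summing: v_17(1831!) = 107 + 6 = 113.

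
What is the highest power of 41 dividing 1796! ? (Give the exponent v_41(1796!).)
v_41(1796!) = 44

Legendre's formula: v_p(n!) = Σ_{k ≥ 1} ⌊n / p^k⌋. For p = 41, n = 1796, the terms are:
  ⌊1796/41^1⌋ = ⌊1796/41⌋ = 43
  ⌊1796/41^2⌋ = ⌊1796/1681⌋ = 1
(the next term ⌊1796/41^3⌋ = 0, terminating the sum). Summing: v_41(1796!) = 43 + 1 = 44.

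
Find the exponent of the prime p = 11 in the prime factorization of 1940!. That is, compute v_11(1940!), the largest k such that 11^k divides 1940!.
v_11(1940!) = 193

Legendre's formula: v_p(n!) = Σ_{k ≥ 1} ⌊n / p^k⌋. For p = 11, n = 1940, the terms are:
  ⌊1940/11^1⌋ = ⌊1940/11⌋ = 176
  ⌊1940/11^2⌋ = ⌊1940/121⌋ = 16
  ⌊1940/11^3⌋ = ⌊1940/1331⌋ = 1
(the next term ⌊1940/11^4⌋ = 0, terminating the sum). Summing: v_11(1940!) = 176 + 16 + 1 = 193.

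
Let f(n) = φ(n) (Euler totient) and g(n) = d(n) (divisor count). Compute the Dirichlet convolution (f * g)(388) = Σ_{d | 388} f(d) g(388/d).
(φ * d)(388) = 686

Divisors of 388: [1, 2, 4, 97, 194, 388]. For each d | 388:
  d = 1: φ(1) · d(388/1) = 1 · 6 = 6
  d = 2: φ(2) · d(388/2) = 1 · 4 = 4
  d = 4: φ(4) · d(388/4) = 2 · 2 = 4
  d = 97: φ(97) · d(388/97) = 96 · 3 = 288
  d = 194: φ(194) · d(388/194) = 96 · 2 = 192
  d = 388: φ(388) · d(388/388) = 192 · 1 = 192
Summing: (φ * d)(388) = 6 + 4 + 4 + 288 + 192 + 192 = 686.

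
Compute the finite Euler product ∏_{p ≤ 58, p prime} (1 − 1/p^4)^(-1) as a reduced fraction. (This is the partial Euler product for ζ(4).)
∏ = 750937919501355467062347671738968589096863062629/693820677147413996973765862820413440000000000000

The primes p ≤ 58 are [2, 3, 5, 7, 11, 13, 17, 19, 23, 29, 31, 37, 41, 43, 47, 53]. For each prime, (1 − 1/p^4)^(-1) = p^4 / (p^4 − 1). The product is (1 − 1/2^4)^(-1), (1 − 1/3^4)^(-1), (1 − 1/5^4)^(-1), (1 − 1/7^4)^(-1), (1 − 1/11^4)^(-1), (1 − 1/13^4)^(-1), (1 − 1/17^4)^(-1), (1 − 1/19^4)^(-1), (1 − 1/23^4)^(-1), (1 − 1/29^4)^(-1), (1 − 1/31^4)^(-1), (1 − 1/37^4)^(-1), (1 − 1/41^4)^(-1), (1 − 1/43^4)^(-1), (1 − 1/47^4)^(-1), (1 − 1/53^4)^(-1) = ∏ p^4 / (p^4 − 1) = 750937919501355467062347671738968589096863062629/693820677147413996973765862820413440000000000000.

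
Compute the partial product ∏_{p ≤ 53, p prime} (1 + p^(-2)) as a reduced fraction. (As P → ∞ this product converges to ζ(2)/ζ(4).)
∏ = 5396954168104720000000000/3563579332076505044832837

The primes p ≤ 53 are [2, 3, 5, 7, 11, 13, 17, 19, 23, 29, 31, 37, 41, 43, 47, 53]. For each, (1 + 1/p^2) = (p^2 + 1)/p^2. Multiplying these fractions over p ∈ [2, 3, 5, 7, 11, 13, 17, 19, 23, 29, 31, 37, 41, 43, 47, 53] gives 5396954168104720000000000/3563579332076505044832837. (In the limit P → ∞ this tends to ζ(2)/ζ(4).)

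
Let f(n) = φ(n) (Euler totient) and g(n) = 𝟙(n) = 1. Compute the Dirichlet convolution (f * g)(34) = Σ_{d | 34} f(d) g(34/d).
(φ * 𝟙)(34) = 34

Divisors of 34: [1, 2, 17, 34]. For each d | 34:
  d = 1: φ(1) · 𝟙(34/1) = 1 · 1 = 1
  d = 2: φ(2) · 𝟙(34/2) = 1 · 1 = 1
  d = 17: φ(17) · 𝟙(34/17) = 16 · 1 = 16
  d = 34: φ(34) · 𝟙(34/34) = 16 · 1 = 16
Summing: (φ * 𝟙)(34) = 1 + 1 + 16 + 16 = 34.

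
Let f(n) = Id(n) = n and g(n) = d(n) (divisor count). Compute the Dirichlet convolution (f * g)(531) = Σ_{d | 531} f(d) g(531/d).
(Id * d)(531) = 1098

Divisors of 531: [1, 3, 9, 59, 177, 531]. For each d | 531:
  d = 1: Id(1) · d(531/1) = 1 · 6 = 6
  d = 3: Id(3) · d(531/3) = 3 · 4 = 12
  d = 9: Id(9) · d(531/9) = 9 · 2 = 18
  d = 59: Id(59) · d(531/59) = 59 · 3 = 177
  d = 177: Id(177) · d(531/177) = 177 · 2 = 354
  d = 531: Id(531) · d(531/531) = 531 · 1 = 531
Summing: (Id * d)(531) = 6 + 12 + 18 + 177 + 354 + 531 = 1098.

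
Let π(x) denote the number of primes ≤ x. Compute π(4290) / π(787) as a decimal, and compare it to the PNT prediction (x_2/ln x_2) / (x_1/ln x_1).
π(4290)/π(787) = 589/138 ≈ 4.2681;  PNT prediction ≈ 4.3459.

π(787) = 138 and π(4290) = 589, so π(4290)/π(787) ≈ 4.2681. The PNT-predicted ratio is (4290/ln(4290)) / (787/ln(787)) ≈ 4.3459. The two agree to within a few percent, as expected.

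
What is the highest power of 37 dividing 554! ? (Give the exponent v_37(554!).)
v_37(554!) = 14

Legendre's formula: v_p(n!) = Σ_{k ≥ 1} ⌊n / p^k⌋. For p = 37, n = 554, the terms are:
  ⌊554/37^1⌋ = ⌊554/37⌋ = 14
(the next term ⌊554/37^2⌋ = 0, terminating the sum). Summing: v_37(554!) = 14 = 14.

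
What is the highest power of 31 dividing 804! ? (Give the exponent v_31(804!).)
v_31(804!) = 25

Legendre's formula: v_p(n!) = Σ_{k ≥ 1} ⌊n / p^k⌋. For p = 31, n = 804, the terms are:
  ⌊804/31^1⌋ = ⌊804/31⌋ = 25
(the next term ⌊804/31^2⌋ = 0, terminating the sum). Summing: v_31(804!) = 25 = 25.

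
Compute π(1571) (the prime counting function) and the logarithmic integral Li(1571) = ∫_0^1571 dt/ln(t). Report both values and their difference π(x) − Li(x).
π(1571) = 248;  Li(1571) ≈ 257.49;  π(x) − Li(x) ≈ -9.49.

Direct count of primes ≤ 1571 gives π(1571) = 248. Numerical evaluation of the logarithmic integral gives Li(1571) ≈ 257.49. The difference π(x) − Li(x) ≈ -9.49 is typically negative for small/moderate x (Li(x) overestimates), though Littlewood's theorem shows this sign changes infinitely often.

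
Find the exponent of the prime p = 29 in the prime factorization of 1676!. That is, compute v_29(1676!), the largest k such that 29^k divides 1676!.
v_29(1676!) = 58

Legendre's formula: v_p(n!) = Σ_{k ≥ 1} ⌊n / p^k⌋. For p = 29, n = 1676, the terms are:
  ⌊1676/29^1⌋ = ⌊1676/29⌋ = 57
  ⌊1676/29^2⌋ = ⌊1676/841⌋ = 1
(the next term ⌊1676/29^3⌋ = 0, terminating the sum). Summing: v_29(1676!) = 57 + 1 = 58.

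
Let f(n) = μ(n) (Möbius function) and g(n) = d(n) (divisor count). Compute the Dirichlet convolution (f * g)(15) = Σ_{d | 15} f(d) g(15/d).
(μ * d)(15) = 1

Divisors of 15: [1, 3, 5, 15]. For each d | 15:
  d = 1: μ(1) · d(15/1) = 1 · 4 = 4
  d = 3: μ(3) · d(15/3) = -1 · 2 = -2
  d = 5: μ(5) · d(15/5) = -1 · 2 = -2
  d = 15: μ(15) · d(15/15) = 1 · 1 = 1
Summing: (μ * d)(15) = 4 + -2 + -2 + 1 = 1.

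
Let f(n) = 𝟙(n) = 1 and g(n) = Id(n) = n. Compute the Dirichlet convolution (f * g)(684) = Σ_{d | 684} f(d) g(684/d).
(𝟙 * Id)(684) = 1820

Divisors of 684: [1, 2, 3, 4, 6, 9, 12, 18, 19, 36, 38, 57, 76, 114, 171, 228, 342, 684]. For each d | 684:
  d = 1: 𝟙(1) · Id(684/1) = 1 · 684 = 684
  d = 2: 𝟙(2) · Id(684/2) = 1 · 342 = 342
  d = 3: 𝟙(3) · Id(684/3) = 1 · 228 = 228
  d = 4: 𝟙(4) · Id(684/4) = 1 · 171 = 171
  d = 6: 𝟙(6) · Id(684/6) = 1 · 114 = 114
  d = 9: 𝟙(9) · Id(684/9) = 1 · 76 = 76
  d = 12: 𝟙(12) · Id(684/12) = 1 · 57 = 57
  d = 18: 𝟙(18) · Id(684/18) = 1 · 38 = 38
  d = 19: 𝟙(19) · Id(684/19) = 1 · 36 = 36
  d = 36: 𝟙(36) · Id(684/36) = 1 · 19 = 19
  d = 38: 𝟙(38) · Id(684/38) = 1 · 18 = 18
  d = 57: 𝟙(57) · Id(684/57) = 1 · 12 = 12
  d = 76: 𝟙(76) · Id(684/76) = 1 · 9 = 9
  d = 114: 𝟙(114) · Id(684/114) = 1 · 6 = 6
  d = 171: 𝟙(171) · Id(684/171) = 1 · 4 = 4
  d = 228: 𝟙(228) · Id(684/228) = 1 · 3 = 3
  d = 342: 𝟙(342) · Id(684/342) = 1 · 2 = 2
  d = 684: 𝟙(684) · Id(684/684) = 1 · 1 = 1
Summing: (𝟙 * Id)(684) = 684 + 342 + 228 + 171 + 114 + 76 + 57 + 38 + 36 + 19 + 18 + 12 + 9 + 6 + 4 + 3 + 2 + 1 = 1820.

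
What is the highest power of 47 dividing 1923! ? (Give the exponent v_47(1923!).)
v_47(1923!) = 40

Legendre's formula: v_p(n!) = Σ_{k ≥ 1} ⌊n / p^k⌋. For p = 47, n = 1923, the terms are:
  ⌊1923/47^1⌋ = ⌊1923/47⌋ = 40
(the next term ⌊1923/47^2⌋ = 0, terminating the sum). Summing: v_47(1923!) = 40 = 40.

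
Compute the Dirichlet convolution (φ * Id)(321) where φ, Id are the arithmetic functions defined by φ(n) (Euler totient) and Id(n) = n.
(φ * Id)(321) = 1065

Divisors of 321: [1, 3, 107, 321]. For each d | 321:
  d = 1: φ(1) · Id(321/1) = 1 · 321 = 321
  d = 3: φ(3) · Id(321/3) = 2 · 107 = 214
  d = 107: φ(107) · Id(321/107) = 106 · 3 = 318
  d = 321: φ(321) · Id(321/321) = 212 · 1 = 212
Summing: (φ * Id)(321) = 321 + 214 + 318 + 212 = 1065.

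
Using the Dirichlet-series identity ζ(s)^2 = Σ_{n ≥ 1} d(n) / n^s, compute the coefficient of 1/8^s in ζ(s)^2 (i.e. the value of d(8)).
d(8) = 4

ζ(s)^2 = (Σ 1/m^s)(Σ 1/k^s). The coefficient of 1/n^s in the product is the number of ordered pairs (m, k) with mk = n, which equals d(n). For n = 8, divisors are [1, 2, 4, 8], so d(8) = 4.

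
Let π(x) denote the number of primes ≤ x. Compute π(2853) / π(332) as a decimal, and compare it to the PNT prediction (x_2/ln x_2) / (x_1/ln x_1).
π(2853)/π(332) = 414/67 ≈ 6.1791;  PNT prediction ≈ 6.2701.

π(332) = 67 and π(2853) = 414, so π(2853)/π(332) ≈ 6.1791. The PNT-predicted ratio is (2853/ln(2853)) / (332/ln(332)) ≈ 6.2701. The two agree to within a few percent, as expected.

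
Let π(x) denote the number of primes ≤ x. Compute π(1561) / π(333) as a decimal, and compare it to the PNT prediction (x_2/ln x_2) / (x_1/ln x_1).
π(1561)/π(333) = 246/67 ≈ 3.6716;  PNT prediction ≈ 3.7028.

π(333) = 67 and π(1561) = 246, so π(1561)/π(333) ≈ 3.6716. The PNT-predicted ratio is (1561/ln(1561)) / (333/ln(333)) ≈ 3.7028. The two agree to within a few percent, as expected.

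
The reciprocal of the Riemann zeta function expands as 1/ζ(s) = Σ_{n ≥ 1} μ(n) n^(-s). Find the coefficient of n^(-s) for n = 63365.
μ(63365) = 1

Factor n = 63365 = 5 · 19 · 23 · 29. μ(n) = 0 if any exponent ≥ 2 (not squarefree); otherwise μ(n) = (−1)^{ω(n)} where ω(n) is the number of distinct prime factors. Applying: μ(63365) = 1.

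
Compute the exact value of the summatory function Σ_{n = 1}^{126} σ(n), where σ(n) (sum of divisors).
Σ_{n ≤ 126} σ(n) = 13152

Compute σ(n) for each 1 ≤ n ≤ 126: σ(1) = 1, σ(2) = 3, σ(3) = 4, σ(4) = 7, σ(5) = 6, σ(6) = 12, σ(7) = 8, σ(8) = 15, σ(9) = 13, σ(10) = 18, σ(11) = 12, σ(12) = 28, σ(13) = 14, σ(14) = 24, σ(15) = 24, σ(16) = 31, σ(17) = 18, σ(18) = 39, σ(19) = 20, σ(20) = 42, σ(21) = 32, σ(22) = 36, σ(23) = 24, σ(24) = 60, σ(25) = 31, σ(26) = 42, σ(27) = 40, σ(28) = 56, σ(29) = 30, σ(30) = 72, σ(31) = 32, σ(32) = 63, σ(33) = 48, σ(34) = 54, σ(35) = 48, σ(36) = 91, σ(37) = 38, σ(38) = 60, σ(39) = 56, σ(40) = 90, σ(41) = 42, σ(42) = 96, σ(43) = 44, σ(44) = 84, σ(45) = 78, σ(46) = 72, σ(47) = 48, σ(48) = 124, σ(49) = 57, σ(50) = 93, σ(51) = 72, σ(52) = 98, σ(53) = 54, σ(54) = 120, σ(55) = 72, σ(56) = 120, σ(57) = 80, σ(58) = 90, σ(59) = 60, σ(60) = 168, σ(61) = 62, σ(62) = 96, σ(63) = 104, σ(64) = 127, σ(65) = 84, σ(66) = 144, σ(67) = 68, σ(68) = 126, σ(69) = 96, σ(70) = 144, σ(71) = 72, σ(72) = 195, σ(73) = 74, σ(74) = 114, σ(75) = 124, σ(76) = 140, σ(77) = 96, σ(78) = 168, σ(79) = 80, σ(80) = 186, σ(81) = 121, σ(82) = 126, σ(83) = 84, σ(84) = 224, σ(85) = 108, σ(86) = 132, σ(87) = 120, σ(88) = 180, σ(89) = 90, σ(90) = 234, σ(91) = 112, σ(92) = 168, σ(93) = 128, σ(94) = 144, σ(95) = 120, σ(96) = 252, σ(97) = 98, σ(98) = 171, σ(99) = 156, σ(100) = 217, σ(101) = 102, σ(102) = 216, σ(103) = 104, σ(104) = 210, σ(105) = 192, σ(106) = 162, σ(107) = 108, σ(108) = 280, σ(109) = 110, σ(110) = 216, σ(111) = 152, σ(112) = 248, σ(113) = 114, σ(114) = 240, σ(115) = 144, σ(116) = 210, σ(117) = 182, σ(118) = 180, σ(119) = 144, σ(120) = 360, σ(121) = 133, σ(122) = 186, σ(123) = 168, σ(124) = 224, σ(125) = 156, σ(126) = 312. Summing all 126 values: 13152. (Average order: Σ_{n ≤ x} σ(n) ~ (π²/12) x². For x = 126, (π²/12)·126² ≈ 13057.49.)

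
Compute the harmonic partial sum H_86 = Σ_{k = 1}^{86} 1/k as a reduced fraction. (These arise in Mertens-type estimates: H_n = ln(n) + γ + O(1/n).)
H_86 = 3698356445237207772956045432953649519/734184632222154704090370027645633600

Direct summation: H_86 = 1 + 1/2 + ... + 1/86. The least common denominator is lcm(1, ..., 86) = 8076030954443701744994070304101969600; over this denominator the numerator is 8076030954443701744994070304101969600 + 4038015477221850872497035152050984800 + 2692010318147900581664690101367323200 + 2019007738610925436248517576025492400 + 1615206190888740348998814060820393920 + 1346005159073950290832345050683661600 + 1153718707777671677856295757728852800 + 1009503869305462718124258788012746200 + 897336772715966860554896700455774400 + 807603095444370174499407030410196960 + 734184632222154704090370027645633600 + 673002579536975145416172525341830800 + 621233150341823211153390023392459200 + 576859353888835838928147878864426400 + 538402063629580116332938020273464640 + 504751934652731359062129394006373100 + 475060644379041279117298253182468800 + 448668386357983430277448350227887200 + 425054260760194828683898437057998400 + 403801547722185087249703515205098480 + 384572902592557225952098585909617600 + 367092316111077352045185013822816800 + 351131780627987032391046534960955200 + 336501289768487572708086262670915400 + 323041238177748069799762812164078784 + 310616575170911605576695011696229600 + 299112257571988953518298900151924800 + 288429676944417919464073939432213200 + 278483826015300060172209320831102400 + 269201031814790058166469010136732320 + 260517127562700056290131300132321600 + 252375967326365679531064697003186550 + 244728210740718234696790009215211200 + 237530322189520639558649126591234400 + 230743741555534335571259151545770560 + 224334193178991715138724175113943600 + 218271106876856803918758656867620800 + 212527130380097414341949218528999200 + 207077716780607737051130007797486400 + 201900773861092543624851757602549240 + 196976364742529310853513909856145600 + 192286451296278612976049292954808800 + 187814673359155854534745821025627200 + 183546158055538676022592506911408400 + 179467354543193372110979340091154880 + 175565890313993516195523267480477600 + 171830445839227696702001495831956800 + 168250644884243786354043131335457700 + 164816958253953096836613679675550400 + 161520619088874034899881406082039392 + 158353548126347093039099417727489600 + 155308287585455802788347505848114800 + 152377942536673617830076798190603200 + 149556128785994476759149450075962400 + 146836926444430940818074005529126720 + 144214838472208959732036969716106600 + 141684753586731609561299479019332800 + 139241913007650030086104660415551200 + 136881880583791554999899496679694400 + 134600515907395029083234505068366160 + 132393950072847569590066726296753600 + 130258563781350028145065650066160800 + 128190967530852408650699528636539200 + 126187983663182839765532348501593275 + 124246630068364642230678004678491840 + 122364105370359117348395004607605600 + 120537775439458234999911497076148800 + 118765161094760319779324563295617200 + 117043926875995677463682178320318400 + 115371870777767167785629575772885280 + 113746914851319742887240426818337600 + 112167096589495857569362087556971800 + 110630561019776736232795483617835200 + 109135553438428401959379328433810400 + 107680412725916023266587604054692928 + 106263565190048707170974609264499600 + 104883518888879243441481432520804800 + 103538858390303868525565003898743200 + 102228239929667110696127472203822400 + 100950386930546271812425878801274620 + 99704085857329651172766300050641600 + 98488182371264655426756954928072800 + 97301577764381948734868316916891200 + 96143225648139306488024646477404400 + 95012128875808255823459650636493760 + 93907336679577927267372910512813600 = 40681920897609285502516499762490144709, so H_86 = 40681920897609285502516499762490144709/8076030954443701744994070304101969600; reducing by gcd(40681920897609285502516499762490144709, 8076030954443701744994070304101969600) = 11 gives 3698356445237207772956045432953649519/734184632222154704090370027645633600 ≈ 5.03737. (The PNT-adjacent estimate ln(86) + γ ≈ 5.03156 matches within O(1/n).)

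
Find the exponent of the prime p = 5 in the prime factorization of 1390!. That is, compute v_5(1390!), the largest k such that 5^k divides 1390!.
v_5(1390!) = 346

Legendre's formula: v_p(n!) = Σ_{k ≥ 1} ⌊n / p^k⌋. For p = 5, n = 1390, the terms are:
  ⌊1390/5^1⌋ = ⌊1390/5⌋ = 278
  ⌊1390/5^2⌋ = ⌊1390/25⌋ = 55
  ⌊1390/5^3⌋ = ⌊1390/125⌋ = 11
  ⌊1390/5^4⌋ = ⌊1390/625⌋ = 2
(the next term ⌊1390/5^5⌋ = 0, terminating the sum). Summing: v_5(1390!) = 278 + 55 + 11 + 2 = 346.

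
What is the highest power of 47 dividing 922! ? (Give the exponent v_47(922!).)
v_47(922!) = 19

Legendre's formula: v_p(n!) = Σ_{k ≥ 1} ⌊n / p^k⌋. For p = 47, n = 922, the terms are:
  ⌊922/47^1⌋ = ⌊922/47⌋ = 19
(the next term ⌊922/47^2⌋ = 0, terminating the sum). Summing: v_47(922!) = 19 = 19.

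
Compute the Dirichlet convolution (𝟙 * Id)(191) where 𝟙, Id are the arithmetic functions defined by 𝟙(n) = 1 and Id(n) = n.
(𝟙 * Id)(191) = 192

Divisors of 191: [1, 191]. For each d | 191:
  d = 1: 𝟙(1) · Id(191/1) = 1 · 191 = 191
  d = 191: 𝟙(191) · Id(191/191) = 1 · 1 = 1
Summing: (𝟙 * Id)(191) = 191 + 1 = 192.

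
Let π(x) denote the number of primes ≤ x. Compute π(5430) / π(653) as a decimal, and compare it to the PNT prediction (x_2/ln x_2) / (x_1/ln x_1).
π(5430)/π(653) = 716/119 ≈ 6.0168;  PNT prediction ≈ 6.2674.

π(653) = 119 and π(5430) = 716, so π(5430)/π(653) ≈ 6.0168. The PNT-predicted ratio is (5430/ln(5430)) / (653/ln(653)) ≈ 6.2674. The two agree to within a few percent, as expected.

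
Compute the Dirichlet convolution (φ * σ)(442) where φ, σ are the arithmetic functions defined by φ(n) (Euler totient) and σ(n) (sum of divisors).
(φ * σ)(442) = 3536

Divisors of 442: [1, 2, 13, 17, 26, 34, 221, 442]. For each d | 442:
  d = 1: φ(1) · σ(442/1) = 1 · 756 = 756
  d = 2: φ(2) · σ(442/2) = 1 · 252 = 252
  d = 13: φ(13) · σ(442/13) = 12 · 54 = 648
  d = 17: φ(17) · σ(442/17) = 16 · 42 = 672
  d = 26: φ(26) · σ(442/26) = 12 · 18 = 216
  d = 34: φ(34) · σ(442/34) = 16 · 14 = 224
  d = 221: φ(221) · σ(442/221) = 192 · 3 = 576
  d = 442: φ(442) · σ(442/442) = 192 · 1 = 192
Summing: (φ * σ)(442) = 756 + 252 + 648 + 672 + 216 + 224 + 576 + 192 = 3536.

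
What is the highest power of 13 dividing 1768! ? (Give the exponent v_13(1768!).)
v_13(1768!) = 146

Legendre's formula: v_p(n!) = Σ_{k ≥ 1} ⌊n / p^k⌋. For p = 13, n = 1768, the terms are:
  ⌊1768/13^1⌋ = ⌊1768/13⌋ = 136
  ⌊1768/13^2⌋ = ⌊1768/169⌋ = 10
(the next term ⌊1768/13^3⌋ = 0, terminating the sum). Summing: v_13(1768!) = 136 + 10 = 146.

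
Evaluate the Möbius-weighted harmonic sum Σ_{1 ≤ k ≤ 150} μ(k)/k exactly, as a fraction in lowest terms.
Σ μ(k)/k = 6595680120984975873251486071642506311068428581824310097/497394116979759773352958578871947022849194621108954843470

Values of μ(k) for 1 ≤ k ≤ 150: μ(1) = 1, μ(2) = -1, μ(3) = -1, μ(5) = -1, μ(6) = 1, μ(7) = -1, μ(10) = 1, μ(11) = -1, μ(13) = -1, μ(14) = 1, μ(15) = 1, μ(17) = -1, μ(19) = -1, μ(21) = 1, μ(22) = 1, μ(23) = -1, μ(26) = 1, μ(29) = -1, μ(30) = -1, μ(31) = -1, μ(33) = 1, μ(34) = 1, μ(35) = 1, μ(37) = -1, μ(38) = 1, μ(39) = 1, μ(41) = -1, μ(42) = -1, μ(43) = -1, μ(46) = 1, μ(47) = -1, μ(51) = 1, μ(53) = -1, μ(55) = 1, μ(57) = 1, μ(58) = 1, μ(59) = -1, μ(61) = -1, μ(62) = 1, μ(65) = 1, μ(66) = -1, μ(67) = -1, μ(69) = 1, μ(70) = -1, μ(71) = -1, μ(73) = -1, μ(74) = 1, μ(77) = 1, μ(78) = -1, μ(79) = -1, μ(82) = 1, μ(83) = -1, μ(85) = 1, μ(86) = 1, μ(87) = 1, μ(89) = -1, μ(91) = 1, μ(93) = 1, μ(94) = 1, μ(95) = 1, μ(97) = -1, μ(101) = -1, μ(102) = -1, μ(103) = -1, μ(105) = -1, μ(106) = 1, μ(107) = -1, μ(109) = -1, μ(110) = -1, μ(111) = 1, μ(113) = -1, μ(114) = -1, μ(115) = 1, μ(118) = 1, μ(119) = 1, μ(122) = 1, μ(123) = 1, μ(127) = -1, μ(129) = 1, μ(130) = -1, μ(131) = -1, μ(133) = 1, μ(134) = 1, μ(137) = -1, μ(138) = -1, μ(139) = -1, μ(141) = 1, μ(142) = 1, μ(143) = 1, μ(145) = 1, μ(146) = 1, μ(149) = -1, with μ = 0 on non-squarefree integers. Summing μ(k)/k for k where μ(k) ≠ 0 gives 6595680120984975873251486071642506311068428581824310097/497394116979759773352958578871947022849194621108954843470 ≈ 0.0133. (PNT ⟺ this sum → 0 as n → ∞.)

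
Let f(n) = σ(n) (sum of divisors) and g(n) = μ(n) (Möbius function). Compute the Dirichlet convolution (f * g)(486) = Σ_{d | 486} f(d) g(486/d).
(σ * μ)(486) = 486

Divisors of 486: [1, 2, 3, 6, 9, 18, 27, 54, 81, 162, 243, 486]. For each d | 486:
  d = 1: σ(1) · μ(486/1) = 1 · 0 = 0
  d = 2: σ(2) · μ(486/2) = 3 · 0 = 0
  d = 3: σ(3) · μ(486/3) = 4 · 0 = 0
  d = 6: σ(6) · μ(486/6) = 12 · 0 = 0
  d = 9: σ(9) · μ(486/9) = 13 · 0 = 0
  d = 18: σ(18) · μ(486/18) = 39 · 0 = 0
  d = 27: σ(27) · μ(486/27) = 40 · 0 = 0
  d = 54: σ(54) · μ(486/54) = 120 · 0 = 0
  d = 81: σ(81) · μ(486/81) = 121 · 1 = 121
  d = 162: σ(162) · μ(486/162) = 363 · -1 = -363
  d = 243: σ(243) · μ(486/243) = 364 · -1 = -364
  d = 486: σ(486) · μ(486/486) = 1092 · 1 = 1092
Summing: (σ * μ)(486) = 0 + 0 + 0 + 0 + 0 + 0 + 0 + 0 + 121 + -363 + -364 + 1092 = 486.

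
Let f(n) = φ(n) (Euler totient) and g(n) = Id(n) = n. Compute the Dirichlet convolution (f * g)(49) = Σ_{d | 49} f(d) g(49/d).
(φ * Id)(49) = 133

Divisors of 49: [1, 7, 49]. For each d | 49:
  d = 1: φ(1) · Id(49/1) = 1 · 49 = 49
  d = 7: φ(7) · Id(49/7) = 6 · 7 = 42
  d = 49: φ(49) · Id(49/49) = 42 · 1 = 42
Summing: (φ * Id)(49) = 49 + 42 + 42 = 133.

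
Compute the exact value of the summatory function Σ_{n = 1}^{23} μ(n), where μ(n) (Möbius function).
Σ_{n ≤ 23} μ(n) = -2

Compute μ(n) for each 1 ≤ n ≤ 23: μ(1) = 1, μ(2) = -1, μ(3) = -1, μ(4) = 0, μ(5) = -1, μ(6) = 1, μ(7) = -1, μ(8) = 0, μ(9) = 0, μ(10) = 1, μ(11) = -1, μ(12) = 0, μ(13) = -1, μ(14) = 1, μ(15) = 1, μ(16) = 0, μ(17) = -1, μ(18) = 0, μ(19) = -1, μ(20) = 0, μ(21) = 1, μ(22) = 1, μ(23) = -1. Summing all 23 values: -2. (Mertens function M(x) = Σ_{n ≤ x} μ(n); on average M(x) should be small (PNT ⟺ M(x) = o(x)).)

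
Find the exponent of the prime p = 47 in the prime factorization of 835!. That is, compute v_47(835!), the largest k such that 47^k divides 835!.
v_47(835!) = 17

Legendre's formula: v_p(n!) = Σ_{k ≥ 1} ⌊n / p^k⌋. For p = 47, n = 835, the terms are:
  ⌊835/47^1⌋ = ⌊835/47⌋ = 17
(the next term ⌊835/47^2⌋ = 0, terminating the sum). Summing: v_47(835!) = 17 = 17.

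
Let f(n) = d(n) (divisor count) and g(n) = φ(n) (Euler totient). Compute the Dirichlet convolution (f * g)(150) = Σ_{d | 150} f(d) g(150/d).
(d * φ)(150) = 372

Divisors of 150: [1, 2, 3, 5, 6, 10, 15, 25, 30, 50, 75, 150]. For each d | 150:
  d = 1: d(1) · φ(150/1) = 1 · 40 = 40
  d = 2: d(2) · φ(150/2) = 2 · 40 = 80
  d = 3: d(3) · φ(150/3) = 2 · 20 = 40
  d = 5: d(5) · φ(150/5) = 2 · 8 = 16
  d = 6: d(6) · φ(150/6) = 4 · 20 = 80
  d = 10: d(10) · φ(150/10) = 4 · 8 = 32
  d = 15: d(15) · φ(150/15) = 4 · 4 = 16
  d = 25: d(25) · φ(150/25) = 3 · 2 = 6
  d = 30: d(30) · φ(150/30) = 8 · 4 = 32
  d = 50: d(50) · φ(150/50) = 6 · 2 = 12
  d = 75: d(75) · φ(150/75) = 6 · 1 = 6
  d = 150: d(150) · φ(150/150) = 12 · 1 = 12
Summing: (d * φ)(150) = 40 + 80 + 40 + 16 + 80 + 32 + 16 + 6 + 32 + 12 + 6 + 12 = 372.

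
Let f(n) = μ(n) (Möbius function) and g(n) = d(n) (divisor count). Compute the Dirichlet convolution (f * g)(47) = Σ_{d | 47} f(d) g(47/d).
(μ * d)(47) = 1

Divisors of 47: [1, 47]. For each d | 47:
  d = 1: μ(1) · d(47/1) = 1 · 2 = 2
  d = 47: μ(47) · d(47/47) = -1 · 1 = -1
Summing: (μ * d)(47) = 2 + -1 = 1.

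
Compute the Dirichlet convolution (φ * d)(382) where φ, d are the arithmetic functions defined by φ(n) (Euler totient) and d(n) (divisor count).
(φ * d)(382) = 576

Divisors of 382: [1, 2, 191, 382]. For each d | 382:
  d = 1: φ(1) · d(382/1) = 1 · 4 = 4
  d = 2: φ(2) · d(382/2) = 1 · 2 = 2
  d = 191: φ(191) · d(382/191) = 190 · 2 = 380
  d = 382: φ(382) · d(382/382) = 190 · 1 = 190
Summing: (φ * d)(382) = 4 + 2 + 380 + 190 = 576.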